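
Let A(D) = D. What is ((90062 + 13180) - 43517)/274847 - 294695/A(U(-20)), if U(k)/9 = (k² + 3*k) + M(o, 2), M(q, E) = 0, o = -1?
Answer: -950744449/9894492 ≈ -96.088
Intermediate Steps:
U(k) = 9*k² + 27*k (U(k) = 9*((k² + 3*k) + 0) = 9*(k² + 3*k) = 9*k² + 27*k)
((90062 + 13180) - 43517)/274847 - 294695/A(U(-20)) = ((90062 + 13180) - 43517)/274847 - 294695*(-1/(180*(3 - 20))) = (103242 - 43517)*(1/274847) - 294695/(9*(-20)*(-17)) = 59725*(1/274847) - 294695/3060 = 59725/274847 - 294695*1/3060 = 59725/274847 - 3467/36 = -950744449/9894492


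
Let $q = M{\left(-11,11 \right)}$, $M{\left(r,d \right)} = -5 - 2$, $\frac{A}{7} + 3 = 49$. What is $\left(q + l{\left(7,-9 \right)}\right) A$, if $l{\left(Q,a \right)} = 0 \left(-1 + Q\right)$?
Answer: $-2254$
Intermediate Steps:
$A = 322$ ($A = -21 + 7 \cdot 49 = -21 + 343 = 322$)
$M{\left(r,d \right)} = -7$
$q = -7$
$l{\left(Q,a \right)} = 0$
$\left(q + l{\left(7,-9 \right)}\right) A = \left(-7 + 0\right) 322 = \left(-7\right) 322 = -2254$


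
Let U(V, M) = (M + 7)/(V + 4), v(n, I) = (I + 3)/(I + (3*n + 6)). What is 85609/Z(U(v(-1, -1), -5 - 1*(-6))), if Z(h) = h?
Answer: 428045/8 ≈ 53506.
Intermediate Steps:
v(n, I) = (3 + I)/(6 + I + 3*n) (v(n, I) = (3 + I)/(I + (6 + 3*n)) = (3 + I)/(6 + I + 3*n))
U(V, M) = (7 + M)/(4 + V)
85609/Z(U(v(-1, -1), -5 - 1*(-6))) = 85609/(((7 + (-5 - 1*(-6)))/(4 + (3 - 1)/(6 - 1 + 3*(-1))))) = 85609/(((7 + (-5 + 6))/(4 + 2/(6 - 1 - 3)))) = 85609/(((7 + 1)/(4 + 2/2))) = 85609/((8/(4 + (½)*2))) = 85609/((8/(4 + 1))) = 85609/((8/5)) = 85609/(((⅕)*8)) = 85609/(8/5) = 85609*(5/8) = 428045/8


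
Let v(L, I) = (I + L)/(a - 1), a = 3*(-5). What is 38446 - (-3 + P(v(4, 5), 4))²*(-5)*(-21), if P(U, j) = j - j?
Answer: 37501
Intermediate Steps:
a = -15
v(L, I) = -I/16 - L/16 (v(L, I) = (I + L)/(-15 - 1) = (I + L)/(-16) = (I + L)*(-1/16) = -I/16 - L/16)
P(U, j) = 0
38446 - (-3 + P(v(4, 5), 4))²*(-5)*(-21) = 38446 - (-3 + 0)²*(-5)*(-21) = 38446 - (-3)²*(-5)*(-21) = 38446 - 9*(-5)*(-21) = 38446 - (-45)*(-21) = 38446 - 1*945 = 38446 - 945 = 37501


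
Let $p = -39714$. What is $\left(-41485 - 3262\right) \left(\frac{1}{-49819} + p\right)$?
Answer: $\frac{88532466037949}{49819} \approx 1.7771 \cdot 10^{9}$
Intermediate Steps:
$\left(-41485 - 3262\right) \left(\frac{1}{-49819} + p\right) = \left(-41485 - 3262\right) \left(\frac{1}{-49819} - 39714\right) = - 44747 \left(- \frac{1}{49819} - 39714\right) = \left(-44747\right) \left(- \frac{1978511767}{49819}\right) = \frac{88532466037949}{49819}$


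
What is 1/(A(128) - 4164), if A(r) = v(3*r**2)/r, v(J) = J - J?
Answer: -1/4164 ≈ -0.00024015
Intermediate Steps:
v(J) = 0
A(r) = 0 (A(r) = 0/r = 0)
1/(A(128) - 4164) = 1/(0 - 4164) = 1/(-4164) = -1/4164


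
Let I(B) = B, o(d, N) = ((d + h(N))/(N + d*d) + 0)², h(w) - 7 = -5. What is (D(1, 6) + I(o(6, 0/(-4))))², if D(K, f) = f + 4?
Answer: 662596/6561 ≈ 100.99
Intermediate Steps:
h(w) = 2 (h(w) = 7 - 5 = 2)
D(K, f) = 4 + f
o(d, N) = (2 + d)²/(N + d²)² (o(d, N) = ((d + 2)/(N + d*d) + 0)² = ((2 + d)/(N + d²) + 0)² = ((2 + d)/(N + d²))² = (2 + d)²/(N + d²)²)
(D(1, 6) + I(o(6, 0/(-4))))² = ((4 + 6) + (2 + 6)²/(0/(-4) + 6²)²)² = (10 + 8²/(0*(-¼) + 36)²)² = (10 + 64/(0 + 36)²)² = (10 + 64/36²)² = (10 + 64*(1/1296))² = (10 + 4/81)² = (814/81)² = 662596/6561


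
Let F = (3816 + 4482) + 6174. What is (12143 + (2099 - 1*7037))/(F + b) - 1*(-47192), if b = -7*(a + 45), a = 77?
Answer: 58424351/1238 ≈ 47193.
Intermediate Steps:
b = -854 (b = -7*(77 + 45) = -7*122 = -854)
F = 14472 (F = 8298 + 6174 = 14472)
(12143 + (2099 - 1*7037))/(F + b) - 1*(-47192) = (12143 + (2099 - 1*7037))/(14472 - 854) - 1*(-47192) = (12143 + (2099 - 7037))/13618 + 47192 = (12143 - 4938)*(1/13618) + 47192 = 7205*(1/13618) + 47192 = 655/1238 + 47192 = 58424351/1238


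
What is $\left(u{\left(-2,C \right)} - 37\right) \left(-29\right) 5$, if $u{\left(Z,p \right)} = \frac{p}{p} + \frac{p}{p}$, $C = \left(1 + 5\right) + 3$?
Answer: $5075$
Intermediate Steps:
$C = 9$ ($C = 6 + 3 = 9$)
$u{\left(Z,p \right)} = 2$ ($u{\left(Z,p \right)} = 1 + 1 = 2$)
$\left(u{\left(-2,C \right)} - 37\right) \left(-29\right) 5 = \left(2 - 37\right) \left(-29\right) 5 = \left(-35\right) \left(-29\right) 5 = 1015 \cdot 5 = 5075$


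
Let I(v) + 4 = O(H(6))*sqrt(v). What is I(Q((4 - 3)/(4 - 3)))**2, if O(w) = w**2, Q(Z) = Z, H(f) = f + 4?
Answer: 9216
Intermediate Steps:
H(f) = 4 + f
I(v) = -4 + 100*sqrt(v) (I(v) = -4 + (4 + 6)**2*sqrt(v) = -4 + 10**2*sqrt(v) = -4 + 100*sqrt(v))
I(Q((4 - 3)/(4 - 3)))**2 = (-4 + 100*sqrt((4 - 3)/(4 - 3)))**2 = (-4 + 100*sqrt(1/1))**2 = (-4 + 100*sqrt(1*1))**2 = (-4 + 100*sqrt(1))**2 = (-4 + 100*1)**2 = (-4 + 100)**2 = 96**2 = 9216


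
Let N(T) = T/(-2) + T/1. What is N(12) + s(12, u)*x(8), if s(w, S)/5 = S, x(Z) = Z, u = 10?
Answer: 406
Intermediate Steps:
s(w, S) = 5*S
N(T) = T/2 (N(T) = T*(-½) + T*1 = -T/2 + T = T/2)
N(12) + s(12, u)*x(8) = (½)*12 + (5*10)*8 = 6 + 50*8 = 6 + 400 = 406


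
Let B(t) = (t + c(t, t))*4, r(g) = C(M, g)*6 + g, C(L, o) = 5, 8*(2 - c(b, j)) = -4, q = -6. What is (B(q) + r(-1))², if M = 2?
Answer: 225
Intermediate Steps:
c(b, j) = 5/2 (c(b, j) = 2 - ⅛*(-4) = 2 + ½ = 5/2)
r(g) = 30 + g (r(g) = 5*6 + g = 30 + g)
B(t) = 10 + 4*t (B(t) = (t + 5/2)*4 = (5/2 + t)*4 = 10 + 4*t)
(B(q) + r(-1))² = ((10 + 4*(-6)) + (30 - 1))² = ((10 - 24) + 29)² = (-14 + 29)² = 15² = 225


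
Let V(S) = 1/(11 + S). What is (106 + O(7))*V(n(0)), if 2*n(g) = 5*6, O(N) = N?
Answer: 113/26 ≈ 4.3462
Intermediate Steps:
n(g) = 15 (n(g) = (5*6)/2 = (½)*30 = 15)
(106 + O(7))*V(n(0)) = (106 + 7)/(11 + 15) = 113/26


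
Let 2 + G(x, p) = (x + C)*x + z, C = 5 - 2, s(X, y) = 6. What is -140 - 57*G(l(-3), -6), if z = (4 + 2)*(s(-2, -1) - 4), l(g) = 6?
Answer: -3788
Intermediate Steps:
C = 3
z = 12 (z = (4 + 2)*(6 - 4) = 6*2 = 12)
G(x, p) = 10 + x*(3 + x) (G(x, p) = -2 + ((x + 3)*x + 12) = -2 + ((3 + x)*x + 12) = -2 + (x*(3 + x) + 12) = -2 + (12 + x*(3 + x)) = 10 + x*(3 + x))
-140 - 57*G(l(-3), -6) = -140 - 57*(10 + 6**2 + 3*6) = -140 - 57*(10 + 36 + 18) = -140 - 57*64 = -140 - 3648 = -3788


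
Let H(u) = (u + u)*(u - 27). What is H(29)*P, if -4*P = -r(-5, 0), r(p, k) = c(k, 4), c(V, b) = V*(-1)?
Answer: 0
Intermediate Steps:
c(V, b) = -V
r(p, k) = -k
H(u) = 2*u*(-27 + u) (H(u) = (2*u)*(-27 + u) = 2*u*(-27 + u))
P = 0 (P = -(-1)*(-1*0)/4 = -(-1)*0/4 = -¼*0 = 0)
H(29)*P = (2*29*(-27 + 29))*0 = (2*29*2)*0 = 116*0 = 0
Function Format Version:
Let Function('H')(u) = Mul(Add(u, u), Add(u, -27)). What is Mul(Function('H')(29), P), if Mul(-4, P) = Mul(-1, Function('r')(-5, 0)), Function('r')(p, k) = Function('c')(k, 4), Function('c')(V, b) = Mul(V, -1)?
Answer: 0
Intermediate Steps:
Function('c')(V, b) = Mul(-1, V)
Function('r')(p, k) = Mul(-1, k)
Function('H')(u) = Mul(2, u, Add(-27, u)) (Function('H')(u) = Mul(Mul(2, u), Add(-27, u)) = Mul(2, u, Add(-27, u)))
P = 0 (P = Mul(Rational(-1, 4), Mul(-1, Mul(-1, 0))) = Mul(Rational(-1, 4), Mul(-1, 0)) = Mul(Rational(-1, 4), 0) = 0)
Mul(Function('H')(29), P) = Mul(Mul(2, 29, Add(-27, 29)), 0) = Mul(Mul(2, 29, 2), 0) = Mul(116, 0) = 0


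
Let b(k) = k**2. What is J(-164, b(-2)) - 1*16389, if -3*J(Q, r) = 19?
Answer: -49186/3 ≈ -16395.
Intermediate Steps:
J(Q, r) = -19/3 (J(Q, r) = -1/3*19 = -19/3)
J(-164, b(-2)) - 1*16389 = -19/3 - 1*16389 = -19/3 - 16389 = -49186/3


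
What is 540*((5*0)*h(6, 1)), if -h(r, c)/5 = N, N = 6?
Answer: 0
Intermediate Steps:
h(r, c) = -30 (h(r, c) = -5*6 = -30)
540*((5*0)*h(6, 1)) = 540*((5*0)*(-30)) = 540*(0*(-30)) = 540*0 = 0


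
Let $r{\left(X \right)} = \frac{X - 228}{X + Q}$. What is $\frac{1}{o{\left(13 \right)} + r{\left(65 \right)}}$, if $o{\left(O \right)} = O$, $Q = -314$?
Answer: $\frac{249}{3400} \approx 0.073235$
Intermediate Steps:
$r{\left(X \right)} = \frac{-228 + X}{-314 + X}$ ($r{\left(X \right)} = \frac{X - 228}{X - 314} = \frac{-228 + X}{-314 + X}$)
$\frac{1}{o{\left(13 \right)} + r{\left(65 \right)}} = \frac{1}{13 + \frac{-228 + 65}{-314 + 65}} = \frac{1}{13 + \frac{1}{-249} \left(-163\right)} = \frac{1}{13 - - \frac{163}{249}} = \frac{1}{13 + \frac{163}{249}} = \frac{1}{\frac{3400}{249}} = \frac{249}{3400}$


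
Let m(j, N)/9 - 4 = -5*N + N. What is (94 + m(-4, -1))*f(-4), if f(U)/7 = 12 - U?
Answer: 18592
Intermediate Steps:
f(U) = 84 - 7*U (f(U) = 7*(12 - U) = 84 - 7*U)
m(j, N) = 36 - 36*N (m(j, N) = 36 + 9*(-5*N + N) = 36 + 9*(-4*N) = 36 - 36*N)
(94 + m(-4, -1))*f(-4) = (94 + (36 - 36*(-1)))*(84 - 7*(-4)) = (94 + (36 + 36))*(84 + 28) = (94 + 72)*112 = 166*112 = 18592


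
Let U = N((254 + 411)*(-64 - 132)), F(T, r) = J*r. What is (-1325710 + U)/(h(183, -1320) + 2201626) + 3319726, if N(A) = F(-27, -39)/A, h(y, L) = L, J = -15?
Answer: 190411404467906211/57357576808 ≈ 3.3197e+6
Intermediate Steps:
F(T, r) = -15*r
N(A) = 585/A (N(A) = (-15*(-39))/A = 585/A)
U = -117/26068 (U = 585/(((254 + 411)*(-64 - 132))) = 585/((665*(-196))) = 585/(-130340) = 585*(-1/130340) = -117/26068 ≈ -0.0044883)
(-1325710 + U)/(h(183, -1320) + 2201626) + 3319726 = (-1325710 - 117/26068)/(-1320 + 2201626) + 3319726 = -34558608397/26068/2200306 + 3319726 = -34558608397/26068*1/2200306 + 3319726 = -34558608397/57357576808 + 3319726 = 190411404467906211/57357576808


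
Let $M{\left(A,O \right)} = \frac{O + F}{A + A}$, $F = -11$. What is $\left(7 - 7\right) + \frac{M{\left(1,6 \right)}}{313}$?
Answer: $- \frac{5}{626} \approx -0.0079872$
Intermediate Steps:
$M{\left(A,O \right)} = \frac{-11 + O}{2 A}$ ($M{\left(A,O \right)} = \frac{O - 11}{A + A} = \frac{-11 + O}{2 A}$)
$\left(7 - 7\right) + \frac{M{\left(1,6 \right)}}{313} = \left(7 - 7\right) + \frac{\frac{1}{2} \cdot 1^{-1} \left(-11 + 6\right)}{313} = 0 + \frac{1}{2} \cdot 1 \left(-5\right) \frac{1}{313} = 0 - \frac{5}{626} = - \frac{5}{626}$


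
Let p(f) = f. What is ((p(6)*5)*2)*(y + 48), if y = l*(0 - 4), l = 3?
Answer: 2160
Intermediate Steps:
y = -12 (y = 3*(0 - 4) = 3*(-4) = -12)
((p(6)*5)*2)*(y + 48) = ((6*5)*2)*(-12 + 48) = (30*2)*36 = 60*36 = 2160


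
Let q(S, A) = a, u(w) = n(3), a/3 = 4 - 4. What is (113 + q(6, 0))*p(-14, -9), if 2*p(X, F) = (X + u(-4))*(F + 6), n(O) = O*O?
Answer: 1695/2 ≈ 847.50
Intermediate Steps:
a = 0 (a = 3*(4 - 4) = 3*0 = 0)
n(O) = O²
u(w) = 9 (u(w) = 3² = 9)
q(S, A) = 0
p(X, F) = (6 + F)*(9 + X)/2 (p(X, F) = ((X + 9)*(F + 6))/2 = ((9 + X)*(6 + F))/2 = ((6 + F)*(9 + X))/2 = (6 + F)*(9 + X)/2)
(113 + q(6, 0))*p(-14, -9) = (113 + 0)*(27 + 3*(-14) + (9/2)*(-9) + (½)*(-9)*(-14)) = 113*(27 - 42 - 81/2 + 63) = 113*(15/2) = 1695/2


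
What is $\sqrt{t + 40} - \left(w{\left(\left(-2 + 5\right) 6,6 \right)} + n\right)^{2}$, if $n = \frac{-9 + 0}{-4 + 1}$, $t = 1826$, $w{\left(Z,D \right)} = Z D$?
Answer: $-12321 + \sqrt{1866} \approx -12278.0$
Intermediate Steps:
$w{\left(Z,D \right)} = D Z$
$n = 3$ ($n = - \frac{9}{-3} = \left(-9\right) \left(- \frac{1}{3}\right) = 3$)
$\sqrt{t + 40} - \left(w{\left(\left(-2 + 5\right) 6,6 \right)} + n\right)^{2} = \sqrt{1826 + 40} - \left(6 \left(-2 + 5\right) 6 + 3\right)^{2} = \sqrt{1866} - \left(6 \cdot 3 \cdot 6 + 3\right)^{2} = \sqrt{1866} - \left(6 \cdot 18 + 3\right)^{2} = \sqrt{1866} - \left(108 + 3\right)^{2} = \sqrt{1866} - 111^{2} = \sqrt{1866} - 12321 = -12321 + \sqrt{1866}$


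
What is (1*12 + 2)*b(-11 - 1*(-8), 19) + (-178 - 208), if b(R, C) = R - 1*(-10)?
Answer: -288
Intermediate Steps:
b(R, C) = 10 + R (b(R, C) = R + 10 = 10 + R)
(1*12 + 2)*b(-11 - 1*(-8), 19) + (-178 - 208) = (1*12 + 2)*(10 + (-11 - 1*(-8))) + (-178 - 208) = (12 + 2)*(10 + (-11 + 8)) - 386 = 14*(10 - 3) - 386 = 14*7 - 386 = 98 - 386 = -288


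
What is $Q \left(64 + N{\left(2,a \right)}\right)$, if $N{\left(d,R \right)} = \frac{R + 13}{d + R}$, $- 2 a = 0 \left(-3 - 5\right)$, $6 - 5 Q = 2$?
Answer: $\frac{282}{5} \approx 56.4$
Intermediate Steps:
$Q = \frac{4}{5}$ ($Q = \frac{6}{5} - \frac{2}{5} = \frac{4}{5} \approx 0.8$)
$a = 0$ ($a = - \frac{0 \left(-3 - 5\right)}{2} = - \frac{0 \left(-8\right)}{2} = \left(- \frac{1}{2}\right) 0 = 0$)
$N{\left(d,R \right)} = \frac{13 + R}{R + d}$
$Q \left(64 + N{\left(2,a \right)}\right) = \frac{4 \left(64 + \frac{13 + 0}{0 + 2}\right)}{5} = \frac{4 \left(64 + \frac{1}{2} \cdot 13\right)}{5} = \frac{4 \left(64 + \frac{13}{2}\right)}{5} = \frac{4}{5} \cdot \frac{141}{2} = \frac{282}{5}$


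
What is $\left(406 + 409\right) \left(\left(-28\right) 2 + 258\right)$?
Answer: $164630$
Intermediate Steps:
$\left(406 + 409\right) \left(\left(-28\right) 2 + 258\right) = 815 \left(-56 + 258\right) = 815 \cdot 202 = 164630$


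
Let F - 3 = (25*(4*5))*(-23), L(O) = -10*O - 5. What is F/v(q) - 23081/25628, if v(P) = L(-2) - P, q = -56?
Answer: -296283867/1819588 ≈ -162.83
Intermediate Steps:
L(O) = -5 - 10*O
F = -11497 (F = 3 + (25*(4*5))*(-23) = 3 + (25*20)*(-23) = 3 + 500*(-23) = 3 - 11500 = -11497)
v(P) = 15 - P (v(P) = (-5 - 10*(-2)) - P = (-5 + 20) - P = 15 - P)
F/v(q) - 23081/25628 = -11497/(15 - 1*(-56)) - 23081/25628 = -11497/(15 + 56) - 23081*1/25628 = -11497/71 - 23081/25628 = -296283867/1819588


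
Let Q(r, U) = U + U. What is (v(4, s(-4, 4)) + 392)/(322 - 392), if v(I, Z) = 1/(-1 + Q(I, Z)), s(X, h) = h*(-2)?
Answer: -6663/1190 ≈ -5.5992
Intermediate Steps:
Q(r, U) = 2*U
s(X, h) = -2*h
v(I, Z) = 1/(-1 + 2*Z)
(v(4, s(-4, 4)) + 392)/(322 - 392) = (1/(-1 + 2*(-2*4)) + 392)/(322 - 392) = (1/(-1 + 2*(-8)) + 392)/(-70) = (1/(-1 - 16) + 392)*(-1/70) = (1/(-17) + 392)*(-1/70) = (-1/17 + 392)*(-1/70) = (6663/17)*(-1/70) = -6663/1190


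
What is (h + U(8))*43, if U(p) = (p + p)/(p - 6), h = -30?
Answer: -946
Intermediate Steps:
U(p) = 2*p/(-6 + p) (U(p) = (2*p)/(-6 + p) = 2*p/(-6 + p))
(h + U(8))*43 = (-30 + 2*8/(-6 + 8))*43 = (-30 + 2*8/2)*43 = (-30 + 2*8*(½))*43 = (-30 + 8)*43 = -22*43 = -946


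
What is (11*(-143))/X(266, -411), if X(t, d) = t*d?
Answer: 1573/109326 ≈ 0.014388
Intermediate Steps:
X(t, d) = d*t
(11*(-143))/X(266, -411) = (11*(-143))/((-411*266)) = -1573/(-109326) = -1573*(-1/109326) = 1573/109326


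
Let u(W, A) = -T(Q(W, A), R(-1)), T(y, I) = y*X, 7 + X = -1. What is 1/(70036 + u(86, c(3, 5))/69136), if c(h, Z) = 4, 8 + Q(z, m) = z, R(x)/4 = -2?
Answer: 4321/302625595 ≈ 1.4278e-5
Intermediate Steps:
X = -8 (X = -7 - 1 = -8)
R(x) = -8 (R(x) = 4*(-2) = -8)
Q(z, m) = -8 + z
T(y, I) = -8*y (T(y, I) = y*(-8) = -8*y)
u(W, A) = -64 + 8*W (u(W, A) = -(-8)*(-8 + W) = -(64 - 8*W) = -64 + 8*W)
1/(70036 + u(86, c(3, 5))/69136) = 1/(70036 + (-64 + 8*86)/69136) = 1/(70036 + (-64 + 688)*(1/69136)) = 1/(70036 + 624*(1/69136)) = 1/(70036 + 39/4321) = 1/(302625595/4321) = 4321/302625595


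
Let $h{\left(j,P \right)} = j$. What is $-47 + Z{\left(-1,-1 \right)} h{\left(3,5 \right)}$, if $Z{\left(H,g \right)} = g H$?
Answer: $-44$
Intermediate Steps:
$Z{\left(H,g \right)} = H g$
$-47 + Z{\left(-1,-1 \right)} h{\left(3,5 \right)} = -47 + \left(-1\right) \left(-1\right) 3 = -47 + 1 \cdot 3 = -47 + 3 = -44$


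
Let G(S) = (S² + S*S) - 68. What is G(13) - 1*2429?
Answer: -2159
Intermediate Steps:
G(S) = -68 + 2*S² (G(S) = (S² + S²) - 68 = 2*S² - 68 = -68 + 2*S²)
G(13) - 1*2429 = (-68 + 2*13²) - 1*2429 = (-68 + 2*169) - 2429 = (-68 + 338) - 2429 = 270 - 2429 = -2159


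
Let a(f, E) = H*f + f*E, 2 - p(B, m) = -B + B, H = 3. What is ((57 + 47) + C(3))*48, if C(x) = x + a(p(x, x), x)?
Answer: 5712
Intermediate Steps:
p(B, m) = 2 (p(B, m) = 2 - (-B + B) = 2 - 1*0 = 2 + 0 = 2)
a(f, E) = 3*f + E*f (a(f, E) = 3*f + f*E = 3*f + E*f)
C(x) = 6 + 3*x (C(x) = x + 2*(3 + x) = x + (6 + 2*x) = 6 + 3*x)
((57 + 47) + C(3))*48 = ((57 + 47) + (6 + 3*3))*48 = (104 + (6 + 9))*48 = (104 + 15)*48 = 119*48 = 5712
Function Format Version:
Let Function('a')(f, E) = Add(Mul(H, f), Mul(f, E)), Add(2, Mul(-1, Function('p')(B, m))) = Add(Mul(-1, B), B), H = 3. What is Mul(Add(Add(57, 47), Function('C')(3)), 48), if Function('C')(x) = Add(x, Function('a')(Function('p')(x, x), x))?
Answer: 5712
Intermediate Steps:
Function('p')(B, m) = 2 (Function('p')(B, m) = Add(2, Mul(-1, Add(Mul(-1, B), B))) = Add(2, Mul(-1, 0)) = Add(2, 0) = 2)
Function('a')(f, E) = Add(Mul(3, f), Mul(E, f)) (Function('a')(f, E) = Add(Mul(3, f), Mul(f, E)) = Add(Mul(3, f), Mul(E, f)))
Function('C')(x) = Add(6, Mul(3, x)) (Function('C')(x) = Add(x, Mul(2, Add(3, x))) = Add(x, Add(6, Mul(2, x))) = Add(6, Mul(3, x)))
Mul(Add(Add(57, 47), Function('C')(3)), 48) = Mul(Add(Add(57, 47), Add(6, Mul(3, 3))), 48) = Mul(Add(104, Add(6, 9)), 48) = Mul(Add(104, 15), 48) = Mul(119, 48) = 5712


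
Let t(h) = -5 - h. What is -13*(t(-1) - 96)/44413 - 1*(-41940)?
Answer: 1862682520/44413 ≈ 41940.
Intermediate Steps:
-13*(t(-1) - 96)/44413 - 1*(-41940) = -13*((-5 - 1*(-1)) - 96)/44413 - 1*(-41940) = -13*((-5 + 1) - 96)*(1/44413) + 41940 = -13*(-4 - 96)*(1/44413) + 41940 = -13*(-100)*(1/44413) + 41940 = 1300*(1/44413) + 41940 = 1300/44413 + 41940 = 1862682520/44413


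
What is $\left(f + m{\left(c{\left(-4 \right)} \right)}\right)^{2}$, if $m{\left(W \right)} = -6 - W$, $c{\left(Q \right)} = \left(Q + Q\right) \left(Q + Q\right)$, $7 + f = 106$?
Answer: $841$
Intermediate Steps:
$f = 99$ ($f = -7 + 106 = 99$)
$c{\left(Q \right)} = 4 Q^{2}$ ($c{\left(Q \right)} = 2 Q 2 Q = 4 Q^{2}$)
$\left(f + m{\left(c{\left(-4 \right)} \right)}\right)^{2} = \left(99 - \left(6 + 4 \left(-4\right)^{2}\right)\right)^{2} = \left(99 - \left(6 + 4 \cdot 16\right)\right)^{2} = \left(99 - 70\right)^{2} = 29^{2} = 841$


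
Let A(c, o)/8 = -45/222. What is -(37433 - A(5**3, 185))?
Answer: -1385081/37 ≈ -37435.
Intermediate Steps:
A(c, o) = -60/37 (A(c, o) = 8*(-45/222) = 8*(-45*1/222) = 8*(-15/74) = -60/37)
-(37433 - A(5**3, 185)) = -(37433 - 1*(-60/37)) = -(37433 + 60/37) = -1*1385081/37 = -1385081/37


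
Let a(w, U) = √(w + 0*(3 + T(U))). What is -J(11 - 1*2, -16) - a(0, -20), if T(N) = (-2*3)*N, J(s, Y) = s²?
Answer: -81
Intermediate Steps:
T(N) = -6*N
a(w, U) = √w (a(w, U) = √(w + 0*(3 - 6*U)) = √(w + 0) = √w)
-J(11 - 1*2, -16) - a(0, -20) = -(11 - 1*2)² - √0 = -(11 - 2)² - 1*0 = -1*9² + 0 = -1*81 + 0 = -81 + 0 = -81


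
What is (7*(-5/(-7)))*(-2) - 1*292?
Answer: -302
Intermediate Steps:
(7*(-5/(-7)))*(-2) - 1*292 = (7*(-5*(-1/7)))*(-2) - 292 = (7*(5/7))*(-2) - 292 = 5*(-2) - 292 = -10 - 292 = -302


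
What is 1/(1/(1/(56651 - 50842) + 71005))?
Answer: 412468046/5809 ≈ 71005.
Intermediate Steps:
1/(1/(1/(56651 - 50842) + 71005)) = 1/(1/(1/5809 + 71005)) = 1/(1/(412468046/5809)) = 1/(5809/412468046) = 412468046/5809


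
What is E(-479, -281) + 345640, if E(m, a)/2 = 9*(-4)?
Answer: 345568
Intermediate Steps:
E(m, a) = -72 (E(m, a) = 2*(9*(-4)) = 2*(-36) = -72)
E(-479, -281) + 345640 = -72 + 345640 = 345568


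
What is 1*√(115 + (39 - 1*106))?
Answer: 4*√3 ≈ 6.9282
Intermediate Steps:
1*√(115 + (39 - 1*106)) = 1*√(115 + (39 - 106)) = 1*√(115 - 67) = 1*√48 = 1*(4*√3) = 4*√3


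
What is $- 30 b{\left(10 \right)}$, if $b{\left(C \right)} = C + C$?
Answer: $-600$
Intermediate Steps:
$b{\left(C \right)} = 2 C$
$- 30 b{\left(10 \right)} = - 30 \cdot 2 \cdot 10 = \left(-30\right) 20 = -600$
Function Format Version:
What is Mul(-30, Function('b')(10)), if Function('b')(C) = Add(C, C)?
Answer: -600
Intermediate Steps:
Function('b')(C) = Mul(2, C)
Mul(-30, Function('b')(10)) = Mul(-30, Mul(2, 10)) = Mul(-30, 20) = -600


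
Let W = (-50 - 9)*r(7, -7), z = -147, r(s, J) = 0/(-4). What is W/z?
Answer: 0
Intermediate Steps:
r(s, J) = 0 (r(s, J) = -¼*0 = 0)
W = 0 (W = (-50 - 9)*0 = -59*0 = 0)
W/z = 0/(-147) = 0*(-1/147) = 0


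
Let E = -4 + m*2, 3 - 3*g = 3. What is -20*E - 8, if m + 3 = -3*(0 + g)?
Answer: 192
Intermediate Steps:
g = 0 (g = 1 - ⅓*3 = 1 - 1 = 0)
m = -3 (m = -3 - 3*(0 + 0) = -3 - 3*0 = -3 + 0 = -3)
E = -10 (E = -4 - 3*2 = -4 - 6 = -10)
-20*E - 8 = -20*(-10) - 8 = 200 - 8 = 192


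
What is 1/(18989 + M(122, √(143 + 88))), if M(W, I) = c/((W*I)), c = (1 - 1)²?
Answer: 1/18989 ≈ 5.2662e-5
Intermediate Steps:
c = 0 (c = 0² = 0)
M(W, I) = 0 (M(W, I) = 0/((W*I)) = 0/((I*W)) = 0*(1/(I*W)) = 0)
1/(18989 + M(122, √(143 + 88))) = 1/(18989 + 0) = 1/18989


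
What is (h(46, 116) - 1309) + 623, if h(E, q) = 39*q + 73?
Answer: 3911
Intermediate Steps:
h(E, q) = 73 + 39*q
(h(46, 116) - 1309) + 623 = ((73 + 39*116) - 1309) + 623 = ((73 + 4524) - 1309) + 623 = (4597 - 1309) + 623 = 3288 + 623 = 3911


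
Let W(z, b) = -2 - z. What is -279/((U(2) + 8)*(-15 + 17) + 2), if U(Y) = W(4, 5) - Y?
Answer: -279/2 ≈ -139.50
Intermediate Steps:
U(Y) = -6 - Y (U(Y) = (-2 - 1*4) - Y = (-2 - 4) - Y = -6 - Y)
-279/((U(2) + 8)*(-15 + 17) + 2) = -279/(((-6 - 1*2) + 8)*(-15 + 17) + 2) = -279/(((-6 - 2) + 8)*2 + 2) = -279/((-8 + 8)*2 + 2) = -279/(0*2 + 2) = -279/(0 + 2) = -279/2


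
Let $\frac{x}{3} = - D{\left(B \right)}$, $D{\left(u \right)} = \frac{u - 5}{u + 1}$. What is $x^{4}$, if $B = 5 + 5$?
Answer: $\frac{50625}{14641} \approx 3.4578$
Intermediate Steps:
$B = 10$
$D{\left(u \right)} = \frac{-5 + u}{1 + u}$
$x = - \frac{15}{11}$ ($x = 3 \left(- \frac{-5 + 10}{1 + 10}\right) = 3 \left(- \frac{5}{11}\right) = - \frac{15}{11} \approx -1.3636$)
$x^{4} = \left(- \frac{15}{11}\right)^{4} = \frac{50625}{14641}$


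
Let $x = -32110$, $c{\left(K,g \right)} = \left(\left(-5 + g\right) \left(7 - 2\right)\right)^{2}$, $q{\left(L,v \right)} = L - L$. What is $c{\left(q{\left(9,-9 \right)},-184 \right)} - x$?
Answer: $925135$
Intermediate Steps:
$q{\left(L,v \right)} = 0$
$c{\left(K,g \right)} = \left(-25 + 5 g\right)^{2}$ ($c{\left(K,g \right)} = \left(\left(-5 + g\right) 5\right)^{2} = \left(-25 + 5 g\right)^{2}$)
$c{\left(q{\left(9,-9 \right)},-184 \right)} - x = 25 \left(-5 - 184\right)^{2} - -32110 = 25 \left(-189\right)^{2} + 32110 = 25 \cdot 35721 + 32110 = 893025 + 32110 = 925135$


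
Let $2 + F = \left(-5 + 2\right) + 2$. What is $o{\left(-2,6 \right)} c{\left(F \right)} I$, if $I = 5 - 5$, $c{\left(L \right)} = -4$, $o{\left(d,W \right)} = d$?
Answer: $0$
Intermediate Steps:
$F = -3$ ($F = -2 + \left(\left(-5 + 2\right) + 2\right) = -2 + \left(-3 + 2\right) = -2 - 1 = -3$)
$I = 0$ ($I = 5 - 5 = 0$)
$o{\left(-2,6 \right)} c{\left(F \right)} I = \left(-2\right) \left(-4\right) 0 = 8 \cdot 0 = 0$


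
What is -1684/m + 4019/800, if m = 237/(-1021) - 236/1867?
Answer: 514157759133/109349600 ≈ 4702.0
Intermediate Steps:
m = -683435/1906207 (m = 237*(-1/1021) - 236*1/1867 = -237/1021 - 236/1867 = -683435/1906207 ≈ -0.35853)
-1684/m + 4019/800 = -1684/(-683435/1906207) + 4019/800 = -1684*(-1906207/683435) + 4019*(1/800) = 3210052588/683435 + 4019/800 = 514157759133/109349600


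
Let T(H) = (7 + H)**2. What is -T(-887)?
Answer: -774400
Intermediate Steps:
-T(-887) = -(7 - 887)**2 = -1*(-880)**2 = -1*774400 = -774400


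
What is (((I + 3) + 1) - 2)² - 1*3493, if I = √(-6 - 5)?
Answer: -3500 + 4*I*√11 ≈ -3500.0 + 13.266*I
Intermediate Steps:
I = I*√11 (I = √(-11) = I*√11 ≈ 3.3166*I)
(((I + 3) + 1) - 2)² - 1*3493 = (((I*√11 + 3) + 1) - 2)² - 1*3493 = (((3 + I*√11) + 1) - 2)² - 3493 = ((4 + I*√11) - 2)² - 3493 = (2 + I*√11)² - 3493 = -3493 + (2 + I*√11)²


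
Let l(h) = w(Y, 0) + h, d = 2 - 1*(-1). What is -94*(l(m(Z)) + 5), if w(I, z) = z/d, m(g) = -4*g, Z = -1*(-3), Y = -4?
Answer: 658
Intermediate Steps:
Z = 3
d = 3 (d = 2 + 1 = 3)
w(I, z) = z/3
l(h) = h (l(h) = (⅓)*0 + h = 0 + h = h)
-94*(l(m(Z)) + 5) = -94*(-4*3 + 5) = -94*(-12 + 5) = -94*(-7) = 658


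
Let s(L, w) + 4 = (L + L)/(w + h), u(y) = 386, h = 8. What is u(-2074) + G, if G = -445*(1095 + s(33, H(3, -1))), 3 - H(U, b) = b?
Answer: -975113/2 ≈ -4.8756e+5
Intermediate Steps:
H(U, b) = 3 - b
s(L, w) = -4 + 2*L/(8 + w) (s(L, w) = -4 + (L + L)/(w + 8) = -4 + (2*L)/(8 + w) = -4 + 2*L/(8 + w))
G = -975885/2 (G = -445*(1095 + 2*(-16 + 33 - 2*(3 - 1*(-1)))/(8 + (3 - 1*(-1)))) = -445*(1095 + 2*(-16 + 33 - 2*(3 + 1))/(8 + (3 + 1))) = -445*(1095 + 2*(-16 + 33 - 2*4)/(8 + 4)) = -445*(1095 + 2*(-16 + 33 - 8)/12) = -445*(1095 + 2*(1/12)*9) = -445*(1095 + 3/2) = -445*2193/2 = -975885/2 ≈ -4.8794e+5)
u(-2074) + G = 386 - 975885/2 = -975113/2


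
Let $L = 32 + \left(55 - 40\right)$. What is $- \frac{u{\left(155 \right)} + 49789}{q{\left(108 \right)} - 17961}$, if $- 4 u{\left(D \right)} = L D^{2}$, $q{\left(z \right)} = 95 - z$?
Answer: $- \frac{930019}{71896} \approx -12.936$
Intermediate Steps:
$L = 47$ ($L = 32 + \left(55 - 40\right) = 32 + 15 = 47$)
$u{\left(D \right)} = - \frac{47 D^{2}}{4}$
$- \frac{u{\left(155 \right)} + 49789}{q{\left(108 \right)} - 17961} = - \frac{- \frac{47 \cdot 155^{2}}{4} + 49789}{\left(95 - 108\right) - 17961} = - \frac{\left(- \frac{47}{4}\right) 24025 + 49789}{\left(95 - 108\right) - 17961} = - \frac{- \frac{1129175}{4} + 49789}{-13 - 17961} = - \frac{-930019}{4 \left(-17974\right)} = - \frac{\left(-930019\right) \left(-1\right)}{4 \cdot 17974} = \left(-1\right) \frac{930019}{71896} = - \frac{930019}{71896}$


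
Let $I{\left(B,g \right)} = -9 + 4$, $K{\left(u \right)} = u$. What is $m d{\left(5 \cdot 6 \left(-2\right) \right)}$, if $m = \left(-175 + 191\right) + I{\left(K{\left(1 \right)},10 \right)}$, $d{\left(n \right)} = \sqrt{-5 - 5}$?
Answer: $11 i \sqrt{10} \approx 34.785 i$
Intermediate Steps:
$I{\left(B,g \right)} = -5$
$d{\left(n \right)} = i \sqrt{10}$ ($d{\left(n \right)} = \sqrt{-10} = i \sqrt{10}$)
$m = 11$ ($m = \left(-175 + 191\right) - 5 = 16 - 5 = 11$)
$m d{\left(5 \cdot 6 \left(-2\right) \right)} = 11 i \sqrt{10}$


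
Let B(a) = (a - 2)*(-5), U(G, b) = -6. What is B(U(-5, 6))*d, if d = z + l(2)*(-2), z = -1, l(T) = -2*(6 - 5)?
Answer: 120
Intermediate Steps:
l(T) = -2 (l(T) = -2*1 = -2)
B(a) = 10 - 5*a (B(a) = (-2 + a)*(-5) = 10 - 5*a)
d = 3 (d = -1 - 2*(-2) = -1 + 4 = 3)
B(U(-5, 6))*d = (10 - 5*(-6))*3 = (10 + 30)*3 = 40*3 = 120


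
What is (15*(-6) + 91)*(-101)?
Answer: -101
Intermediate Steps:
(15*(-6) + 91)*(-101) = (-90 + 91)*(-101) = 1*(-101) = -101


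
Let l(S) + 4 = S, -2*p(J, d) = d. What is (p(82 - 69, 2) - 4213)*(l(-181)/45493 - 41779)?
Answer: 1144192643664/6499 ≈ 1.7606e+8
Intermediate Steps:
p(J, d) = -d/2
l(S) = -4 + S
(p(82 - 69, 2) - 4213)*(l(-181)/45493 - 41779) = (-1/2*2 - 4213)*((-4 - 181)/45493 - 41779) = (-1 - 4213)*(-185*1/45493 - 41779) = -4214*(-185/45493 - 41779) = -4214*(-1900652232/45493) = 1144192643664/6499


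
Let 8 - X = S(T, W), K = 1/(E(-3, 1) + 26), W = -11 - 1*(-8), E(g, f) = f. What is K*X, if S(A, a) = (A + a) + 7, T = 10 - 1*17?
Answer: 11/27 ≈ 0.40741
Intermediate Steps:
W = -3 (W = -11 + 8 = -3)
T = -7 (T = 10 - 17 = -7)
K = 1/27 (K = 1/(1 + 26) = 1/27 ≈ 0.037037)
S(A, a) = 7 + A + a
X = 11 (X = 8 - (7 - 7 - 3) = 8 - 1*(-3) = 8 + 3 = 11)
K*X = (1/27)*11 = 11/27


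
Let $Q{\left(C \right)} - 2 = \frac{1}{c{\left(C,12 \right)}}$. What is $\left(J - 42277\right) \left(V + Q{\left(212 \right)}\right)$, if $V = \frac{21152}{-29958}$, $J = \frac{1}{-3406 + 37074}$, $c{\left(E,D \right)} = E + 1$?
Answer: $- \frac{1965854279269025}{35806221012} \approx -54903.0$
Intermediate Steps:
$c{\left(E,D \right)} = 1 + E$
$Q{\left(C \right)} = 2 + \frac{1}{1 + C}$
$J = \frac{1}{33668} \approx 2.9702 \cdot 10^{-5}$
$V = - \frac{10576}{14979}$ ($V = 21152 \left(- \frac{1}{29958}\right) = - \frac{10576}{14979} \approx -0.70605$)
$\left(J - 42277\right) \left(V + Q{\left(212 \right)}\right) = \left(\frac{1}{33668} - 42277\right) \left(- \frac{10576}{14979} + \frac{3 + 2 \cdot 212}{1 + 212}\right) = - \frac{1423382035 \left(- \frac{10576}{14979} + \frac{3 + 424}{213}\right)}{33668} = - \frac{1423382035 \left(- \frac{10576}{14979} + \frac{1}{213} \cdot 427\right)}{33668} = - \frac{1423382035 \left(- \frac{10576}{14979} + \frac{427}{213}\right)}{33668} = \left(- \frac{1423382035}{33668}\right) \frac{1381115}{1063509} = - \frac{1965854279269025}{35806221012}$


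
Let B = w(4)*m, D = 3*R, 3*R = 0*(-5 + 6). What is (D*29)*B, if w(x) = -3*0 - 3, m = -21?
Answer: 0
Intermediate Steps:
R = 0 (R = (0*(-5 + 6))/3 = (0*1)/3 = (⅓)*0 = 0)
w(x) = -3 (w(x) = 0 - 3 = -3)
D = 0 (D = 3*0 = 0)
B = 63 (B = -3*(-21) = 63)
(D*29)*B = (0*29)*63 = 0*63 = 0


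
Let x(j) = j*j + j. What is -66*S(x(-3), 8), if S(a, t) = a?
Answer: -396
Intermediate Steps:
x(j) = j + j² (x(j) = j² + j = j + j²)
-66*S(x(-3), 8) = -(-198)*(1 - 3) = -(-198)*(-2) = -66*6 = -396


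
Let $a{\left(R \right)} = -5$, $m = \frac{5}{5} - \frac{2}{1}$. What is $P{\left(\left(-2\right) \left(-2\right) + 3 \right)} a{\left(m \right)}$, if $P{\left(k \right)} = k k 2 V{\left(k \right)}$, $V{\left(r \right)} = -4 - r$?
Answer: $5390$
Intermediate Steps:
$m = -1$ ($m = 5 \cdot \frac{1}{5} - 2 = 1 - 2 = -1$)
$P{\left(k \right)} = 2 k^{2} \left(-4 - k\right)$ ($P{\left(k \right)} = k k 2 \left(-4 - k\right) = k^{2} \cdot 2 \left(-4 - k\right) = 2 k^{2} \left(-4 - k\right)$)
$P{\left(\left(-2\right) \left(-2\right) + 3 \right)} a{\left(m \right)} = 2 \left(\left(-2\right) \left(-2\right) + 3\right)^{2} \left(-4 - \left(\left(-2\right) \left(-2\right) + 3\right)\right) \left(-5\right) = 2 \left(4 + 3\right)^{2} \left(-4 - \left(4 + 3\right)\right) \left(-5\right) = 2 \cdot 7^{2} \left(-4 - 7\right) \left(-5\right) = 2 \cdot 49 \left(-4 - 7\right) \left(-5\right) = 2 \cdot 49 \left(-11\right) \left(-5\right) = \left(-1078\right) \left(-5\right) = 5390$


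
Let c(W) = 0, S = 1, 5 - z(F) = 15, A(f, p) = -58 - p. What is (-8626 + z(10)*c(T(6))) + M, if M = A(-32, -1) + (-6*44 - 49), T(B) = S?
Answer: -8996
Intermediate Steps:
z(F) = -10 (z(F) = 5 - 1*15 = 5 - 15 = -10)
T(B) = 1
M = -370 (M = (-58 - 1*(-1)) + (-6*44 - 49) = (-58 + 1) + (-264 - 49) = -57 - 313 = -370)
(-8626 + z(10)*c(T(6))) + M = (-8626 - 10*0) - 370 = (-8626 + 0) - 370 = -8626 - 370 = -8996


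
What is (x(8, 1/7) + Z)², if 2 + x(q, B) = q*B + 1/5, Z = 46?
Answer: 2518569/1225 ≈ 2056.0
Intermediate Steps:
x(q, B) = -9/5 + B*q (x(q, B) = -2 + (q*B + 1/5) = -2 + (B*q + ⅕) = -2 + (⅕ + B*q) = -9/5 + B*q)
(x(8, 1/7) + Z)² = ((-9/5 + 8/7) + 46)² = (-23/35 + 46)² = (1587/35)² = 2518569/1225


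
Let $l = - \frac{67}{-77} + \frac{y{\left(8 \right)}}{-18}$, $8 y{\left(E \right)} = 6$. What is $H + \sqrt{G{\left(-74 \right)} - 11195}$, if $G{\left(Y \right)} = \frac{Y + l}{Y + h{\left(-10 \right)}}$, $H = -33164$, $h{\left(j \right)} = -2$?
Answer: $-33164 + \frac{i \sqrt{13800597260142}}{35112} \approx -33164.0 + 105.8 i$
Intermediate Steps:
$y{\left(E \right)} = \frac{3}{4}$ ($y{\left(E \right)} = \frac{1}{8} \cdot 6 = \frac{3}{4}$)
$l = \frac{1531}{1848}$ ($l = - \frac{67}{-77} + \frac{3}{4 \left(-18\right)} = \left(-67\right) \left(- \frac{1}{77}\right) + \frac{3}{4} \left(- \frac{1}{18}\right) = \frac{67}{77} - \frac{1}{24} = \frac{1531}{1848} \approx 0.82846$)
$G{\left(Y \right)} = \frac{\frac{1531}{1848} + Y}{-2 + Y}$ ($G{\left(Y \right)} = \frac{Y + \frac{1531}{1848}}{Y - 2} = \frac{\frac{1531}{1848} + Y}{-2 + Y}$)
$H + \sqrt{G{\left(-74 \right)} - 11195} = -33164 + \sqrt{\frac{\frac{1531}{1848} - 74}{-2 - 74} - 11195} = -33164 + \sqrt{\frac{1}{-76} \left(- \frac{135221}{1848}\right) - 11195} = -33164 + \sqrt{\left(- \frac{1}{76}\right) \left(- \frac{135221}{1848}\right) - 11195} = -33164 + \sqrt{\frac{135221}{140448} - 11195} = -33164 + \sqrt{- \frac{1572180139}{140448}} = -33164 + \frac{i \sqrt{13800597260142}}{35112}$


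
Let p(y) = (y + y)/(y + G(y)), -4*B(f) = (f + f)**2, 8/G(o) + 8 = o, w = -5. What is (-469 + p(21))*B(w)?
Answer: 3281075/281 ≈ 11676.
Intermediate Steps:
G(o) = 8/(-8 + o)
B(f) = -f**2 (B(f) = -(f + f)**2/4 = -4*f**2/4 = -f**2)
p(y) = 2*y/(y + 8/(-8 + y)) (p(y) = (y + y)/(y + 8/(-8 + y)) = (2*y)/(y + 8/(-8 + y)) = 2*y/(y + 8/(-8 + y)))
(-469 + p(21))*B(w) = (-469 + 2*21*(-8 + 21)/(8 + 21*(-8 + 21)))*(-1*(-5)**2) = (-469 + 2*21*13/(8 + 21*13))*(-1*25) = (-469 + 2*21*13/(8 + 273))*(-25) = (-469 + 2*21*13/281)*(-25) = (-469 + 2*21*(1/281)*13)*(-25) = (-469 + 546/281)*(-25) = -131243/281*(-25) = 3281075/281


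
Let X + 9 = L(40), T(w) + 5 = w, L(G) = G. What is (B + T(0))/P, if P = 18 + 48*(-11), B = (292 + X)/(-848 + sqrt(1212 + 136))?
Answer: 965671/91513890 + 19*sqrt(337)/10766340 ≈ 0.010585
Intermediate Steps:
T(w) = -5 + w
X = 31 (X = -9 + 40 = 31)
B = 323/(-848 + 2*sqrt(337)) (B = (292 + 31)/(-848 + sqrt(1212 + 136)) = 323/(-848 + sqrt(1348)) = 323/(-848 + 2*sqrt(337)) ≈ -0.39813)
P = -510 (P = 18 - 528 = -510)
(B + T(0))/P = ((-68476/179439 - 323*sqrt(337)/358878) + (-5 + 0))/(-510) = ((-68476/179439 - 323*sqrt(337)/358878) - 5)*(-1/510) = (-965671/179439 - 323*sqrt(337)/358878)*(-1/510) = 965671/91513890 + 19*sqrt(337)/10766340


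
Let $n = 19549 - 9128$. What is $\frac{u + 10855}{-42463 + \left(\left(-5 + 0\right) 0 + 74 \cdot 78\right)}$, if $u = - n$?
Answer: $- \frac{434}{36691} \approx -0.011829$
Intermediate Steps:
$n = 10421$
$u = -10421$ ($u = \left(-1\right) 10421 = -10421$)
$\frac{u + 10855}{-42463 + \left(\left(-5 + 0\right) 0 + 74 \cdot 78\right)} = \frac{-10421 + 10855}{-42463 + \left(\left(-5 + 0\right) 0 + 74 \cdot 78\right)} = \frac{434}{-42463 + \left(\left(-5\right) 0 + 5772\right)} = \frac{434}{-42463 + \left(0 + 5772\right)} = \frac{434}{-42463 + 5772} = \frac{434}{-36691} = 434 \left(- \frac{1}{36691}\right) = - \frac{434}{36691}$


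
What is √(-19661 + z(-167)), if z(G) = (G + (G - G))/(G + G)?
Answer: 3*I*√8738/2 ≈ 140.22*I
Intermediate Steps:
z(G) = ½ (z(G) = (G + 0)/((2*G)) = G*(1/(2*G)) = ½)
√(-19661 + z(-167)) = √(-19661 + ½) = √(-39321/2) = 3*I*√8738/2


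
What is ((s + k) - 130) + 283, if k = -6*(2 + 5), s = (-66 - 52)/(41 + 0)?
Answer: 4433/41 ≈ 108.12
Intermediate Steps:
s = -118/41 ≈ -2.8780
k = -42 (k = -6*7 = -42)
((s + k) - 130) + 283 = ((-118/41 - 42) - 130) + 283 = (-1840/41 - 130) + 283 = -7170/41 + 283 = 4433/41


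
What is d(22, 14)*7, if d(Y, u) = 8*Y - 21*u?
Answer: -826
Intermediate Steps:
d(Y, u) = -21*u + 8*Y
d(22, 14)*7 = (-21*14 + 8*22)*7 = (-294 + 176)*7 = -118*7 = -826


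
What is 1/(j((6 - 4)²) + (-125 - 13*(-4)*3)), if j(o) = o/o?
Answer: 1/32 ≈ 0.031250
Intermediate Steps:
j(o) = 1
1/(j((6 - 4)²) + (-125 - 13*(-4)*3)) = 1/(1 + (-125 - 13*(-4)*3)) = 1/(1 + (-125 + 52*3)) = 1/(1 + (-125 + 156)) = 1/(1 + 31) = 1/32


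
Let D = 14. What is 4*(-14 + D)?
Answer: 0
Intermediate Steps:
4*(-14 + D) = 4*(-14 + 14) = 4*0 = 0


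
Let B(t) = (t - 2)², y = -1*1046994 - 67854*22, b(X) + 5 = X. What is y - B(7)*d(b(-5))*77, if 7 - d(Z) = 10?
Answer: -2534007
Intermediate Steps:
b(X) = -5 + X
y = -2539782 (y = -1046994 - 1492788 = -2539782)
B(t) = (-2 + t)²
d(Z) = -3 (d(Z) = 7 - 1*10 = 7 - 10 = -3)
y - B(7)*d(b(-5))*77 = -2539782 - (-2 + 7)²*(-3)*77 = -2539782 - 5²*(-3)*77 = -2539782 - 25*(-3)*77 = -2539782 - (-75)*77 = -2539782 - 1*(-5775) = -2539782 + 5775 = -2534007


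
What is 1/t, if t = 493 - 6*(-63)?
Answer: 1/871 ≈ 0.0011481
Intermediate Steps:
t = 871 (t = 493 - 1*(-378) = 493 + 378 = 871)
1/t = 1/871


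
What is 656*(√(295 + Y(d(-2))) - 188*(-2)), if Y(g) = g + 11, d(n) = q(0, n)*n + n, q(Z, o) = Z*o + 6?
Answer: 246656 + 1312*√73 ≈ 2.5787e+5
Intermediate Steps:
q(Z, o) = 6 + Z*o
d(n) = 7*n (d(n) = (6 + 0*n)*n + n = (6 + 0)*n + n = 6*n + n = 7*n)
Y(g) = 11 + g
656*(√(295 + Y(d(-2))) - 188*(-2)) = 656*(√(295 + (11 + 7*(-2))) - 188*(-2)) = 656*(√(295 + (11 - 14)) + 376) = 656*(√(295 - 3) + 376) = 656*(√292 + 376) = 656*(2*√73 + 376) = 656*(376 + 2*√73) = 246656 + 1312*√73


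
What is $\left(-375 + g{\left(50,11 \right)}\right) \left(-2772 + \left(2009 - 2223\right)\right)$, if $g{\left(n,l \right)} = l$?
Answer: $1086904$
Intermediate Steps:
$\left(-375 + g{\left(50,11 \right)}\right) \left(-2772 + \left(2009 - 2223\right)\right) = \left(-375 + 11\right) \left(-2772 + \left(2009 - 2223\right)\right) = - 364 \left(-2772 - 214\right) = \left(-364\right) \left(-2986\right) = 1086904$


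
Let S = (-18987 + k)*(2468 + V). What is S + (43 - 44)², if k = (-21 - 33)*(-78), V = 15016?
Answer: -258326099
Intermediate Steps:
k = 4212 (k = -54*(-78) = 4212)
S = -258326100 (S = (-18987 + 4212)*(2468 + 15016) = -14775*17484 = -258326100)
S + (43 - 44)² = -258326100 + (43 - 44)² = -258326100 + (-1)² = -258326100 + 1 = -258326099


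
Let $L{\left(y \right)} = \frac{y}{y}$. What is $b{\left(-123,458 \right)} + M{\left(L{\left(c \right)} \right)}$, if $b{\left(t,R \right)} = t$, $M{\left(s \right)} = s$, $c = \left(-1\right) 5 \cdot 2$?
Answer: $-122$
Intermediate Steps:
$c = -10$ ($c = \left(-5\right) 2 = -10$)
$L{\left(y \right)} = 1$
$b{\left(-123,458 \right)} + M{\left(L{\left(c \right)} \right)} = -123 + 1 = -122$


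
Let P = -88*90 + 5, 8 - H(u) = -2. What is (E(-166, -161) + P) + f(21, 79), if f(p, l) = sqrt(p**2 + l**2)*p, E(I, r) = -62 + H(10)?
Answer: -7967 + 21*sqrt(6682) ≈ -6250.4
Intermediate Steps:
H(u) = 10 (H(u) = 8 - 1*(-2) = 8 + 2 = 10)
P = -7915 (P = -7920 + 5 = -7915)
E(I, r) = -52 (E(I, r) = -62 + 10 = -52)
f(p, l) = p*sqrt(l**2 + p**2) (f(p, l) = sqrt(l**2 + p**2)*p = p*sqrt(l**2 + p**2))
(E(-166, -161) + P) + f(21, 79) = (-52 - 7915) + 21*sqrt(79**2 + 21**2) = -7967 + 21*sqrt(6241 + 441) = -7967 + 21*sqrt(6682)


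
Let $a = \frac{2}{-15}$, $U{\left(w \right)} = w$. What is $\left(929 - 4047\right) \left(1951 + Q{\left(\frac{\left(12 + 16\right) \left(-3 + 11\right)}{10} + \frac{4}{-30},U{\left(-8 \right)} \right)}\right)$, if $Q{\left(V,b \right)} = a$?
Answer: $- \frac{91242034}{15} \approx -6.0828 \cdot 10^{6}$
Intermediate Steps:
$a = - \frac{2}{15}$ ($a = 2 \left(- \frac{1}{15}\right) = - \frac{2}{15} \approx -0.13333$)
$Q{\left(V,b \right)} = - \frac{2}{15}$
$\left(929 - 4047\right) \left(1951 + Q{\left(\frac{\left(12 + 16\right) \left(-3 + 11\right)}{10} + \frac{4}{-30},U{\left(-8 \right)} \right)}\right) = \left(929 - 4047\right) \left(1951 - \frac{2}{15}\right) = \left(-3118\right) \frac{29263}{15} = - \frac{91242034}{15}$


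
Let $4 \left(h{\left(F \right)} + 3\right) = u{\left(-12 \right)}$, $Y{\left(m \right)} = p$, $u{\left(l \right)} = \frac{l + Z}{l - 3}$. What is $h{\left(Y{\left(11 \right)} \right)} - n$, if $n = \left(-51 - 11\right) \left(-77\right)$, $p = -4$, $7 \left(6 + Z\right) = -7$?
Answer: $- \frac{286601}{60} \approx -4776.7$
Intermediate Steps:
$Z = -7$ ($Z = -6 + \frac{1}{7} \left(-7\right) = -6 - 1 = -7$)
$u{\left(l \right)} = \frac{-7 + l}{-3 + l}$ ($u{\left(l \right)} = \frac{l - 7}{l - 3} = \frac{-7 + l}{-3 + l}$)
$n = 4774$ ($n = \left(-62\right) \left(-77\right) = 4774$)
$Y{\left(m \right)} = -4$
$h{\left(F \right)} = - \frac{161}{60}$ ($h{\left(F \right)} = -3 + \frac{\frac{1}{-3 - 12} \left(-7 - 12\right)}{4} = -3 + \frac{\frac{1}{-15} \left(-19\right)}{4} = -3 + \frac{\left(- \frac{1}{15}\right) \left(-19\right)}{4} = -3 + \frac{1}{4} \cdot \frac{19}{15} = -3 + \frac{19}{60} = - \frac{161}{60}$)
$h{\left(Y{\left(11 \right)} \right)} - n = - \frac{161}{60} - 4774 = - \frac{286601}{60}$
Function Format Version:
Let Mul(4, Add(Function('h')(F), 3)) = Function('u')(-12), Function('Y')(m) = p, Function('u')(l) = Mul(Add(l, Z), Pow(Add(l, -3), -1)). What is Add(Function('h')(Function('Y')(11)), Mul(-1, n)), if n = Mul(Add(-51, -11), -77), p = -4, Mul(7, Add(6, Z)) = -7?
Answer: Rational(-286601, 60) ≈ -4776.7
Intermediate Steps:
Z = -7 (Z = Add(-6, Mul(Rational(1, 7), -7)) = Add(-6, -1) = -7)
Function('u')(l) = Mul(Pow(Add(-3, l), -1), Add(-7, l)) (Function('u')(l) = Mul(Add(l, -7), Pow(Add(l, -3), -1)) = Mul(Add(-7, l), Pow(Add(-3, l), -1)) = Mul(Pow(Add(-3, l), -1), Add(-7, l)))
n = 4774 (n = Mul(-62, -77) = 4774)
Function('Y')(m) = -4
Function('h')(F) = Rational(-161, 60) (Function('h')(F) = Add(-3, Mul(Rational(1, 4), Mul(Pow(Add(-3, -12), -1), Add(-7, -12)))) = Add(-3, Mul(Rational(1, 4), Mul(Pow(-15, -1), -19))) = Add(-3, Mul(Rational(1, 4), Mul(Rational(-1, 15), -19))) = Add(-3, Mul(Rational(1, 4), Rational(19, 15))) = Add(-3, Rational(19, 60)) = Rational(-161, 60))
Add(Function('h')(Function('Y')(11)), Mul(-1, n)) = Add(Rational(-161, 60), Mul(-1, 4774)) = Add(Rational(-161, 60), -4774) = Rational(-286601, 60)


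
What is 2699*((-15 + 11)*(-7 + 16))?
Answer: -97164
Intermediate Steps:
2699*((-15 + 11)*(-7 + 16)) = 2699*(-4*9) = 2699*(-36) = -97164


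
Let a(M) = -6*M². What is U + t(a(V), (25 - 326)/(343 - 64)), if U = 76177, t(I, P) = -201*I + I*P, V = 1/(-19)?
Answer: 2557603181/33573 ≈ 76180.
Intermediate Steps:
V = -1/19 (V = 1*(-1/19) = -1/19 ≈ -0.052632)
U + t(a(V), (25 - 326)/(343 - 64)) = 76177 + (-6*(-1/19)²)*(-201 + (25 - 326)/(343 - 64)) = 76177 + (-6*1/361)*(-201 - 301/279) = 76177 - 6*(-201 - 301*1/279)/361 = 76177 - 6*(-201 - 301/279)/361 = 76177 - 6/361*(-56380/279) = 76177 + 112760/33573 = 2557603181/33573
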